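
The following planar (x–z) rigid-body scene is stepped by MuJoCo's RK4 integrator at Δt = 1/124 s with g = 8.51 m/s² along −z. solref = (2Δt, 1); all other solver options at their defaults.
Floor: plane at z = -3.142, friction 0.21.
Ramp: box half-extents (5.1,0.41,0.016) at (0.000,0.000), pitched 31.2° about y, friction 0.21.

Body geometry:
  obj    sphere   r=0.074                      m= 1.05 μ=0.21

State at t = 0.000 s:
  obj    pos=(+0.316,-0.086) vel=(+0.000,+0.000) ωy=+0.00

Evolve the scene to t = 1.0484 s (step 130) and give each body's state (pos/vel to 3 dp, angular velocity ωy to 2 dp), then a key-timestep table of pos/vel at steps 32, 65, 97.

State at t = 1.0484 s:
  obj    pos=(+1.797,-0.983) vel=(+2.824,-1.710) ωy=+44.59

Key-timestep trajectory:
   step    t(s)  obj.x    obj.z    obj.vx   obj.vz 
     32  0.2581   +0.406  -0.141  +0.695  -0.421
     65  0.5242   +0.686  -0.310  +1.412  -0.855
     97  0.7823   +1.140  -0.585  +2.107  -1.276


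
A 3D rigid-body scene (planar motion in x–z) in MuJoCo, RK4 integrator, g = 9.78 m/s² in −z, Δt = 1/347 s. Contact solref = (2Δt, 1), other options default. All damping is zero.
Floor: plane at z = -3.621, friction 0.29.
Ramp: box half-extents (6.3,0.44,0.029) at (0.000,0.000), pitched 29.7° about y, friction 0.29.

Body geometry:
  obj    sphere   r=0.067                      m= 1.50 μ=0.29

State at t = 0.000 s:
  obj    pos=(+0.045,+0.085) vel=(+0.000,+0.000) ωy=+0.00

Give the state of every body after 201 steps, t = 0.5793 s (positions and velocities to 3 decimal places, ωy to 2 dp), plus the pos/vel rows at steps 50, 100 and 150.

State at t = 0.5793 s:
  obj    pos=(+0.549,-0.203) vel=(+1.742,-0.993) ωy=+29.92

Key-timestep trajectory:
   step    t(s)  obj.x    obj.z    obj.vx   obj.vz 
     50  0.1441   +0.076  +0.067  +0.433  -0.247
    100  0.2882   +0.170  +0.014  +0.867  -0.494
    150  0.4323   +0.326  -0.075  +1.300  -0.741


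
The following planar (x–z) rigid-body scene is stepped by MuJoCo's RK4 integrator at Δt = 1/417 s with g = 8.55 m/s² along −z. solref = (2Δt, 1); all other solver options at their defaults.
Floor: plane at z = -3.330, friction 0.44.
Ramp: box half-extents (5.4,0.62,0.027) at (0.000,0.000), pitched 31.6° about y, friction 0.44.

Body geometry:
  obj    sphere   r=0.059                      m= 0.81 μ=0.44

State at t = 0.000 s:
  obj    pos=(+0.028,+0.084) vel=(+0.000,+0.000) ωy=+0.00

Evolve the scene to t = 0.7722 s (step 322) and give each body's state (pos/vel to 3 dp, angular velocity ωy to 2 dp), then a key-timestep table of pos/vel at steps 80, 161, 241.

State at t = 0.7722 s:
  obj    pos=(+0.841,-0.416) vel=(+2.105,-1.295) ωy=+41.88

Key-timestep trajectory:
   step    t(s)  obj.x    obj.z    obj.vx   obj.vz 
     80  0.1918   +0.078  +0.053  +0.523  -0.322
    161  0.3861   +0.231  -0.041  +1.052  -0.647
    241  0.5779   +0.483  -0.196  +1.575  -0.969


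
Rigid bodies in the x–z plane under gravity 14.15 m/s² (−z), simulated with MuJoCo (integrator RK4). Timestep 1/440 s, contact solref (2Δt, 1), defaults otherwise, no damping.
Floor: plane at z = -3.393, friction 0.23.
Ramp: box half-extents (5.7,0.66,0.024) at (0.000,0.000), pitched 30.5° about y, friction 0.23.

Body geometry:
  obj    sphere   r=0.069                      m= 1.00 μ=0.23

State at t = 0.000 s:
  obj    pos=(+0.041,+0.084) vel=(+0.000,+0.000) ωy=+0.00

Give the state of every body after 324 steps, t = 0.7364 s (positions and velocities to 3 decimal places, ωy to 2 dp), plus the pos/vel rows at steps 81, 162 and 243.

State at t = 0.7364 s:
  obj    pos=(+1.239,-0.622) vel=(+3.255,-1.917) ωy=+54.74

Key-timestep trajectory:
   step    t(s)  obj.x    obj.z    obj.vx   obj.vz 
     81  0.1841   +0.116  +0.040  +0.814  -0.479
    162  0.3682   +0.341  -0.093  +1.628  -0.959
    243  0.5523   +0.715  -0.313  +2.441  -1.438


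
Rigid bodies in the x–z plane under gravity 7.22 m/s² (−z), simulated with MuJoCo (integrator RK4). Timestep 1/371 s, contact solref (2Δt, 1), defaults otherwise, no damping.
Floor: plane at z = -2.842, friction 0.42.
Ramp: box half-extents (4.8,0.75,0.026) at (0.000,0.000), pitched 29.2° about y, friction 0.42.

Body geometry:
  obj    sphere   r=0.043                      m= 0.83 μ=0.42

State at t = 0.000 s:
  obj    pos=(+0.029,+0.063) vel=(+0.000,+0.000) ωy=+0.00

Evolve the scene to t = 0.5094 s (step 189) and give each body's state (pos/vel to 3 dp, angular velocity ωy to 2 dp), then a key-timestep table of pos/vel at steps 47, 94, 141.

State at t = 0.5094 s:
  obj    pos=(+0.314,-0.096) vel=(+1.119,-0.625) ωy=+29.80

Key-timestep trajectory:
   step    t(s)  obj.x    obj.z    obj.vx   obj.vz 
     47  0.1267   +0.047  +0.053  +0.278  -0.156
     94  0.2534   +0.099  +0.023  +0.557  -0.311
    141  0.3801   +0.188  -0.026  +0.835  -0.467


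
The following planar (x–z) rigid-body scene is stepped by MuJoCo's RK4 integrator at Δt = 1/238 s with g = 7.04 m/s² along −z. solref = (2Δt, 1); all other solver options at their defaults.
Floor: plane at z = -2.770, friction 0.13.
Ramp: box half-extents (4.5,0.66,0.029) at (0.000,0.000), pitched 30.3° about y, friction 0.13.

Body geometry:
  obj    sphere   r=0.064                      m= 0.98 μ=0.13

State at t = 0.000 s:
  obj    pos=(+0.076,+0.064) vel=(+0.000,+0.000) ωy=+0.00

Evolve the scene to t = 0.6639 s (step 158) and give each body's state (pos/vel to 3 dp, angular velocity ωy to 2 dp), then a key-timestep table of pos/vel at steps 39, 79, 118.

State at t = 0.6639 s:
  obj    pos=(+0.601,-0.244) vel=(+1.577,-0.938) ωy=+20.42

Key-timestep trajectory:
   step    t(s)  obj.x    obj.z    obj.vx   obj.vz 
     39  0.1639   +0.108  +0.045  +0.394  -0.221
     79  0.3319   +0.207  -0.013  +0.790  -0.467
    118  0.4958   +0.369  -0.108  +1.182  -0.691


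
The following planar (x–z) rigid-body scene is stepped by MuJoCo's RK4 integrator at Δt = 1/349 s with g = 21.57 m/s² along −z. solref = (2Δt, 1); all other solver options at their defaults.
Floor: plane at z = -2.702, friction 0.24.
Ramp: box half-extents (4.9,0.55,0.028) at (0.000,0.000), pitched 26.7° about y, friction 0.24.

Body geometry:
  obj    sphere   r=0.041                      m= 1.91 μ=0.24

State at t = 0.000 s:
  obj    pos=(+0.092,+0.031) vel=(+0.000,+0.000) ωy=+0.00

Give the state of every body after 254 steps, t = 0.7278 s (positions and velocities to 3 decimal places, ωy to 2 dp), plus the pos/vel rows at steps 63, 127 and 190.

State at t = 0.7278 s:
  obj    pos=(+1.730,-0.793) vel=(+4.501,-2.264) ωy=+122.87

Key-timestep trajectory:
   step    t(s)  obj.x    obj.z    obj.vx   obj.vz 
     63  0.1805   +0.193  -0.020  +1.117  -0.562
    127  0.3639   +0.502  -0.175  +2.251  -1.132
    190  0.5444   +1.009  -0.430  +3.367  -1.694


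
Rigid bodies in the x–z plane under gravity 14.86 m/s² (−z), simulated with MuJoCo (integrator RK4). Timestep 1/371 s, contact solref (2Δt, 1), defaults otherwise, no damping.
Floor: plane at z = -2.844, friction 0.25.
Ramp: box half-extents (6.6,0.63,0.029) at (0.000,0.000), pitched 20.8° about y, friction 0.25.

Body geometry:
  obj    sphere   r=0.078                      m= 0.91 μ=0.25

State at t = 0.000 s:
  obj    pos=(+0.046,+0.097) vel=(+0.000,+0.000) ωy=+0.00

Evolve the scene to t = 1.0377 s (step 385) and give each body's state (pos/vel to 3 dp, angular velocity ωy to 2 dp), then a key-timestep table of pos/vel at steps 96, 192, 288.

State at t = 1.0377 s:
  obj    pos=(+1.943,-0.624) vel=(+3.657,-1.389) ωy=+50.14

Key-timestep trajectory:
   step    t(s)  obj.x    obj.z    obj.vx   obj.vz 
     96  0.2588   +0.164  +0.052  +0.912  -0.346
    192  0.5175   +0.518  -0.082  +1.824  -0.693
    288  0.7763   +1.108  -0.306  +2.735  -1.039


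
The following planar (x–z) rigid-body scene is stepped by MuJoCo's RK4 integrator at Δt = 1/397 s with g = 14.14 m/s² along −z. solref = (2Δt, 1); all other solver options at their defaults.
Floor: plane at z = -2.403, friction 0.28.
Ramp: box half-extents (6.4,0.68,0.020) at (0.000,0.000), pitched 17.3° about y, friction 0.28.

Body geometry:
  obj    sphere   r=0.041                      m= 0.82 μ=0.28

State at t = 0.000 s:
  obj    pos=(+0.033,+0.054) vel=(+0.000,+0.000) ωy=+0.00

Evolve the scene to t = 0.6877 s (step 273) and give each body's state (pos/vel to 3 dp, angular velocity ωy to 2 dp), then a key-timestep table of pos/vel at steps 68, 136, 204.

State at t = 0.6877 s:
  obj    pos=(+0.711,-0.158) vel=(+1.972,-0.614) ωy=+50.37

Key-timestep trajectory:
   step    t(s)  obj.x    obj.z    obj.vx   obj.vz 
     68  0.1713   +0.075  +0.041  +0.491  -0.153
    136  0.3426   +0.201  +0.001  +0.982  -0.306
    204  0.5139   +0.412  -0.064  +1.474  -0.459


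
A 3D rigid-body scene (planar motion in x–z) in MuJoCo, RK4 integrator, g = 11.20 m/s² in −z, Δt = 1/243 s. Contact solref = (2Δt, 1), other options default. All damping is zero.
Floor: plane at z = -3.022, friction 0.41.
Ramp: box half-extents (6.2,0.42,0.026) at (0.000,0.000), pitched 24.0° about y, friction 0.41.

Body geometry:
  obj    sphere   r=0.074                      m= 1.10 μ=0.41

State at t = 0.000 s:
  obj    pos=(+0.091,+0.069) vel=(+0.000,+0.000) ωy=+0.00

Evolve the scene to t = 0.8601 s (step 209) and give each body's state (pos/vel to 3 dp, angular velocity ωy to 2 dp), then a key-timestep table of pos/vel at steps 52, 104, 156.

State at t = 0.8601 s:
  obj    pos=(+1.191,-0.421) vel=(+2.557,-1.138) ωy=+37.81

Key-timestep trajectory:
   step    t(s)  obj.x    obj.z    obj.vx   obj.vz 
     52  0.2140   +0.159  +0.039  +0.636  -0.283
    104  0.4280   +0.363  -0.052  +1.272  -0.566
    156  0.6420   +0.704  -0.204  +1.908  -0.850


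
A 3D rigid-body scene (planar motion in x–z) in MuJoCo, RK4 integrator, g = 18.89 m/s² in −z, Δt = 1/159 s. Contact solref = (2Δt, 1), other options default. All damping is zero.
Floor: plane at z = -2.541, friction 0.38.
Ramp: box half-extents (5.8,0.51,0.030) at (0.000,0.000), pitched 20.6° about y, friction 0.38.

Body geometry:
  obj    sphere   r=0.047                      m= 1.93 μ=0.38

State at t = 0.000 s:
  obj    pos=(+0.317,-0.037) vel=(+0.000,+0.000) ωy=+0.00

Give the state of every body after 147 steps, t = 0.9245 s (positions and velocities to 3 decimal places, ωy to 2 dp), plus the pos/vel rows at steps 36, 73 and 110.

State at t = 0.9245 s:
  obj    pos=(+2.216,-0.751) vel=(+4.108,-1.544) ωy=+93.37

Key-timestep trajectory:
   step    t(s)  obj.x    obj.z    obj.vx   obj.vz 
     36  0.2264   +0.431  -0.080  +1.006  -0.378
     73  0.4591   +0.785  -0.213  +2.040  -0.767
    110  0.6918   +1.381  -0.437  +3.074  -1.156


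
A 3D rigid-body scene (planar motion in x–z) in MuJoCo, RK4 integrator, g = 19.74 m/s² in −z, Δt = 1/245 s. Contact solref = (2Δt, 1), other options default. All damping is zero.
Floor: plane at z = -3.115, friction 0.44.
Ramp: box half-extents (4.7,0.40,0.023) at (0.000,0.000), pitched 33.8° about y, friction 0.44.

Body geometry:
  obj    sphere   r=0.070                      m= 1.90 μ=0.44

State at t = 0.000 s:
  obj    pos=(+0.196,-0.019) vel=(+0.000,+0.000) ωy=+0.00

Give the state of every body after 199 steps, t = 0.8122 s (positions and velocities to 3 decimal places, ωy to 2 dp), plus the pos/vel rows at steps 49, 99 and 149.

State at t = 0.8122 s:
  obj    pos=(+2.346,-1.459) vel=(+5.294,-3.544) ωy=+91.00

Key-timestep trajectory:
   step    t(s)  obj.x    obj.z    obj.vx   obj.vz 
     49  0.2000   +0.326  -0.107  +1.304  -0.873
     99  0.4041   +0.728  -0.376  +2.634  -1.763
    149  0.6082   +1.401  -0.826  +3.964  -2.654


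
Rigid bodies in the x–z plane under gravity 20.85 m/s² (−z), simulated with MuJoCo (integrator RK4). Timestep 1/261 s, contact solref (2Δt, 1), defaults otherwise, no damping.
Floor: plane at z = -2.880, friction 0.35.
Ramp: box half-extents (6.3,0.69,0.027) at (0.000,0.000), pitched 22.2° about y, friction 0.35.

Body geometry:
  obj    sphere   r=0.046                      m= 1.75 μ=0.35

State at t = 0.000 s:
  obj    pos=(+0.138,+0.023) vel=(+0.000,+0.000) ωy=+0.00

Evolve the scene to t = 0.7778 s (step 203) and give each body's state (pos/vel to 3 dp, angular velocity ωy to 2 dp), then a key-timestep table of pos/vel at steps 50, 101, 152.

State at t = 0.7778 s:
  obj    pos=(+1.714,-0.621) vel=(+4.052,-1.654) ωy=+95.13

Key-timestep trajectory:
   step    t(s)  obj.x    obj.z    obj.vx   obj.vz 
     50  0.1916   +0.234  -0.016  +0.998  -0.407
    101  0.3870   +0.528  -0.137  +2.016  -0.823
    152  0.5824   +1.021  -0.338  +3.034  -1.238


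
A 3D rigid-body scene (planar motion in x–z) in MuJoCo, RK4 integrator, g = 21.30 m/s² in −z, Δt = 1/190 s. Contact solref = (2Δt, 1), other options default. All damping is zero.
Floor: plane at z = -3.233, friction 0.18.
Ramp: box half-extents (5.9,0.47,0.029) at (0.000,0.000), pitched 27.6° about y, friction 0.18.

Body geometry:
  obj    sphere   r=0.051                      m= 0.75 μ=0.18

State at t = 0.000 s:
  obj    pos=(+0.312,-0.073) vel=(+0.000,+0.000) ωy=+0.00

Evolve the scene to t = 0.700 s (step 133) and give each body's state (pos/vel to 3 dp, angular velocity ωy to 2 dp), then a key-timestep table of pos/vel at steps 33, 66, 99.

State at t = 0.700 s:
  obj    pos=(+1.843,-0.873) vel=(+4.373,-2.286) ωy=+96.71

Key-timestep trajectory:
   step    t(s)  obj.x    obj.z    obj.vx   obj.vz 
     33  0.1737   +0.406  -0.122  +1.086  -0.568
     66  0.3474   +0.689  -0.270  +2.171  -1.135
     99  0.5211   +1.160  -0.516  +3.255  -1.702


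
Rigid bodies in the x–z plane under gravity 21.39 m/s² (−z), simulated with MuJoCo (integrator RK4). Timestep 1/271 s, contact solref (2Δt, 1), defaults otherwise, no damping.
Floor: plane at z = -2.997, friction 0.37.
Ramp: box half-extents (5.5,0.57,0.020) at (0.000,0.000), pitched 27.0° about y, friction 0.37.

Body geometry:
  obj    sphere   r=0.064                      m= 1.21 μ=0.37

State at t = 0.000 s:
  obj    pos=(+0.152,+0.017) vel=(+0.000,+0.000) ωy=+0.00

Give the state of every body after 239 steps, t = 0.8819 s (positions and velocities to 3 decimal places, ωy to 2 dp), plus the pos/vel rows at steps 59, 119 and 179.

State at t = 0.8819 s:
  obj    pos=(+2.556,-1.208) vel=(+5.451,-2.777) ωy=+95.57

Key-timestep trajectory:
   step    t(s)  obj.x    obj.z    obj.vx   obj.vz 
     59  0.2177   +0.298  -0.058  +1.346  -0.686
    119  0.4391   +0.748  -0.287  +2.714  -1.383
    179  0.6605   +1.500  -0.670  +4.082  -2.080


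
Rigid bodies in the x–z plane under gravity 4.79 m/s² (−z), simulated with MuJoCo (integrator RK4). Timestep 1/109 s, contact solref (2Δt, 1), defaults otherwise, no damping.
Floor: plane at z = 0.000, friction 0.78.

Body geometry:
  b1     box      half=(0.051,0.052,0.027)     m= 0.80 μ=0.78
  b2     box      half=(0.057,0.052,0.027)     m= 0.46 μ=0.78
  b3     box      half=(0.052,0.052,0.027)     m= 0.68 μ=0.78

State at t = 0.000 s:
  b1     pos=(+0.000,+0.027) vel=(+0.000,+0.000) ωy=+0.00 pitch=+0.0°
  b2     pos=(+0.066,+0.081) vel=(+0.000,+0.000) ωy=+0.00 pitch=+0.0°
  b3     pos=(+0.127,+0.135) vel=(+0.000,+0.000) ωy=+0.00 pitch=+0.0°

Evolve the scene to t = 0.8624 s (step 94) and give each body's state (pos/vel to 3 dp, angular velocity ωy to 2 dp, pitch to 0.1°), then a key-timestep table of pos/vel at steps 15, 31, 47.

State at t = 0.8624 s:
  b1     pos=(+0.000,+0.027) vel=(+0.000,+0.000) ωy=+0.00 pitch=+0.0°
  b2     pos=(+0.081,+0.061) vel=(+0.000,+0.000) ωy=-0.01 pitch=+48.7°
  b3     pos=(+0.167,+0.054) vel=(+0.000,+0.000) ωy=+0.00 pitch=+40.8°

Key-timestep trajectory:
   step    t(s)  b1.x    b1.z    b1.vx   b1.vz   b2.x    b2.z    b2.vx   b2.vz   b3.x    b3.z    b3.vx   b3.vz 
     15  0.1376   +0.000  +0.027  +0.000  +0.000   +0.073  +0.076  +0.096  -0.092   +0.145  +0.111  +0.238  -0.394
     31  0.2844   +0.000  +0.027  +0.000  +0.000   +0.087  +0.061  +0.040  +0.032   +0.171  +0.053  -0.002  +0.091
     47  0.4312   +0.000  +0.027  +0.000  +0.000   +0.084  +0.061  -0.076  -0.017   +0.168  +0.055  -0.036  -0.013


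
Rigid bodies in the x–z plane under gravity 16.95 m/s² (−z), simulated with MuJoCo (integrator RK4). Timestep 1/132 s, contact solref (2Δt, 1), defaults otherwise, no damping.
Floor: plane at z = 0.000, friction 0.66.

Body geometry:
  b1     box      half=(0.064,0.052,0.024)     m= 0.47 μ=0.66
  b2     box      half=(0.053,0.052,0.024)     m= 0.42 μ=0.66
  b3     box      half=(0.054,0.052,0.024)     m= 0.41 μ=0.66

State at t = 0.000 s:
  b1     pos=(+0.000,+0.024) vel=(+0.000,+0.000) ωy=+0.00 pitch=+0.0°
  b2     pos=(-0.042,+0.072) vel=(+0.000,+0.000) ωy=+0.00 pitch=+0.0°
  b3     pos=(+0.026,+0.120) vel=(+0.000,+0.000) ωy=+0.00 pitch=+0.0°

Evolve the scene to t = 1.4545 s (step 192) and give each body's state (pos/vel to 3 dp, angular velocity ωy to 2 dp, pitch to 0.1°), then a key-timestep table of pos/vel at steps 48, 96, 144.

State at t = 1.4545 s:
  b1     pos=(+0.000,+0.024) vel=(+0.000,+0.000) ωy=+0.00 pitch=+0.0°
  b2     pos=(-0.043,+0.072) vel=(-0.001,+0.000) ωy=+0.00 pitch=+0.0°
  b3     pos=(+0.039,+0.102) vel=(+0.001,-0.001) ωy=-0.03 pitch=+42.3°

Key-timestep trajectory:
   step    t(s)  b1.x    b1.z    b1.vx   b1.vz   b2.x    b2.z    b2.vx   b2.vz   b3.x    b3.z    b3.vx   b3.vz 
     48  0.3636   +0.000  +0.024  +0.000  +0.000   -0.042  +0.072  -0.001  +0.000   +0.038  +0.103  +0.001  -0.001
     96  0.7273   +0.000  +0.024  +0.000  +0.000   -0.043  +0.072  -0.001  +0.000   +0.038  +0.102  +0.001  -0.001
    144  1.0909   +0.000  +0.024  +0.000  +0.000   -0.043  +0.072  -0.001  +0.000   +0.038  +0.102  +0.001  -0.001


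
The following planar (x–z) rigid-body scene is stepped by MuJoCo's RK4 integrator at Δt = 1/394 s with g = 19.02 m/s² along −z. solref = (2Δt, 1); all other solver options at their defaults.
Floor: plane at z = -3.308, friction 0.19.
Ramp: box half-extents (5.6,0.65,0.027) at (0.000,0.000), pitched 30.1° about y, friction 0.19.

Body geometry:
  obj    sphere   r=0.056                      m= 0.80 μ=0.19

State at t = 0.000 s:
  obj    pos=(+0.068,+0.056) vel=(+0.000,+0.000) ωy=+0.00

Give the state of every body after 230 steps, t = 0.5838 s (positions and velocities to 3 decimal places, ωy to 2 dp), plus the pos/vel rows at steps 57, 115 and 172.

State at t = 0.5838 s:
  obj    pos=(+1.073,-0.526) vel=(+3.441,-1.995) ωy=+71.00

Key-timestep trajectory:
   step    t(s)  obj.x    obj.z    obj.vx   obj.vz 
     57  0.1447   +0.130  +0.021  +0.853  -0.494
    115  0.2919   +0.319  -0.089  +1.721  -0.998
    172  0.4365   +0.630  -0.269  +2.574  -1.492


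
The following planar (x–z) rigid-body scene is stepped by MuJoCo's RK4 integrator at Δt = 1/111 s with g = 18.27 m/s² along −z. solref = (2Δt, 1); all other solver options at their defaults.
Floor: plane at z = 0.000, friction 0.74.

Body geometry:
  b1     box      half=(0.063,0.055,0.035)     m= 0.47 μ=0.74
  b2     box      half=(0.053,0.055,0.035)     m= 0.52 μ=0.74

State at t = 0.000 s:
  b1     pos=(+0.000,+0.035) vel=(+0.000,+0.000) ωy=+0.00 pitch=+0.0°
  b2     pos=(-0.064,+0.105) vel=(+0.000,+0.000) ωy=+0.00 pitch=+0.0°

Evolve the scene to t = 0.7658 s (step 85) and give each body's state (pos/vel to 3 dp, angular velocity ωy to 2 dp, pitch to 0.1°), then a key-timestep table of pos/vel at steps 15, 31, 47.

State at t = 0.7658 s:
  b1     pos=(+0.000,+0.035) vel=(+0.000,+0.000) ωy=+0.00 pitch=+0.0°
  b2     pos=(-0.109,+0.053) vel=(+0.000,+0.000) ωy=+0.00 pitch=-90.0°

Key-timestep trajectory:
   step    t(s)  b1.x    b1.z    b1.vx   b1.vz   b2.x    b2.z    b2.vx   b2.vz 
     15  0.1351   +0.000  +0.035  +0.000  +0.000   -0.068  +0.104  -0.076  -0.010
     31  0.2793   +0.000  +0.035  +0.001  +0.001   -0.100  +0.076  -0.343  -0.814
     47  0.4234   +0.000  +0.035  +0.000  +0.000   -0.106  +0.053  -0.028  +0.028


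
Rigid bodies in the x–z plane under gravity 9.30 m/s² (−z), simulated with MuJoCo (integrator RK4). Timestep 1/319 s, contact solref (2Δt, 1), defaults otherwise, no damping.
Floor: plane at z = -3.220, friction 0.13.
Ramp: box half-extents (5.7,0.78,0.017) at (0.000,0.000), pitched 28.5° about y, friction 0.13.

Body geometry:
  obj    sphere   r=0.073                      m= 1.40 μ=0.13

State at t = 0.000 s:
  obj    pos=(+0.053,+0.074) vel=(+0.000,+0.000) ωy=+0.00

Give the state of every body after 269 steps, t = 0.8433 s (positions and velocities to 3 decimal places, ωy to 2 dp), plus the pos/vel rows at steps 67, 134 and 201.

State at t = 0.8433 s:
  obj    pos=(+1.107,-0.499) vel=(+2.504,-1.352) ωy=+30.71

Key-timestep trajectory:
   step    t(s)  obj.x    obj.z    obj.vx   obj.vz 
     67  0.2100   +0.118  +0.038  +0.622  -0.341
    134  0.4201   +0.315  -0.068  +1.245  -0.680
    201  0.6301   +0.642  -0.246  +1.875  -1.000


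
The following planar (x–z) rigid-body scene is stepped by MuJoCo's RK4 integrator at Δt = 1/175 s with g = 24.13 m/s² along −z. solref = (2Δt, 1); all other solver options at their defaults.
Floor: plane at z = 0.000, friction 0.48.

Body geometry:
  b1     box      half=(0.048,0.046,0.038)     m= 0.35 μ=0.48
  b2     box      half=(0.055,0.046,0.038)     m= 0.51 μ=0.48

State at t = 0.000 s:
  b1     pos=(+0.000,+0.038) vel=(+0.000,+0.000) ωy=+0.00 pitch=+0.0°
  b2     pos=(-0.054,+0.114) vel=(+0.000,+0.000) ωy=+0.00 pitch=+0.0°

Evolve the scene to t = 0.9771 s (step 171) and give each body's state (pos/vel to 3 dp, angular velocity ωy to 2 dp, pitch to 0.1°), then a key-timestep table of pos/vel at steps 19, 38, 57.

State at t = 0.9771 s:
  b1     pos=(+0.000,+0.038) vel=(+0.000,+0.000) ωy=+0.00 pitch=+0.0°
  b2     pos=(-0.105,+0.055) vel=(+0.000,+0.000) ωy=+0.00 pitch=-90.0°

Key-timestep trajectory:
   step    t(s)  b1.x    b1.z    b1.vx   b1.vz   b2.x    b2.z    b2.vx   b2.vz 
     19  0.1086   +0.000  +0.038  +0.001  +0.000   -0.068  +0.109  -0.299  -0.184
     38  0.2171   +0.000  +0.038  +0.000  +0.000   -0.112  +0.057  -0.194  +0.256
     57  0.3257   +0.000  +0.038  +0.000  +0.000   -0.102  +0.055  +0.045  +0.095


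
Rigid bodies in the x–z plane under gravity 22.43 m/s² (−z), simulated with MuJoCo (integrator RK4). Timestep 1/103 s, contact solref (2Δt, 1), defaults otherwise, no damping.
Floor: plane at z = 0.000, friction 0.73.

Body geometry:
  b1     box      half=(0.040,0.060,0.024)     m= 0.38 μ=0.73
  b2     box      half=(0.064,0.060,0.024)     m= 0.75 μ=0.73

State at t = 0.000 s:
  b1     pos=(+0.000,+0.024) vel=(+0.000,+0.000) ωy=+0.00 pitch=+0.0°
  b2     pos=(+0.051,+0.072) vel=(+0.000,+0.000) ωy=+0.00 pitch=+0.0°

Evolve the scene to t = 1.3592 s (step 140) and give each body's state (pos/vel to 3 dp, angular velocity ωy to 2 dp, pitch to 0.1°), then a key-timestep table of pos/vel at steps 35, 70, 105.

State at t = 1.3592 s:
  b1     pos=(-0.004,+0.024) vel=(-0.003,+0.000) ωy=+0.00 pitch=+0.0°
  b2     pos=(+0.060,+0.059) vel=(+0.000,-0.002) ωy=-0.06 pitch=+38.6°

Key-timestep trajectory:
   step    t(s)  b1.x    b1.z    b1.vx   b1.vz   b2.x    b2.z    b2.vx   b2.vz 
     35  0.3398   -0.001  +0.024  -0.004  +0.000   +0.060  +0.061  -0.001  -0.002
     70  0.6796   -0.002  +0.024  -0.004  +0.000   +0.060  +0.060  +0.000  -0.002
    105  1.0194   -0.003  +0.024  -0.003  +0.000   +0.060  +0.059  +0.000  -0.002


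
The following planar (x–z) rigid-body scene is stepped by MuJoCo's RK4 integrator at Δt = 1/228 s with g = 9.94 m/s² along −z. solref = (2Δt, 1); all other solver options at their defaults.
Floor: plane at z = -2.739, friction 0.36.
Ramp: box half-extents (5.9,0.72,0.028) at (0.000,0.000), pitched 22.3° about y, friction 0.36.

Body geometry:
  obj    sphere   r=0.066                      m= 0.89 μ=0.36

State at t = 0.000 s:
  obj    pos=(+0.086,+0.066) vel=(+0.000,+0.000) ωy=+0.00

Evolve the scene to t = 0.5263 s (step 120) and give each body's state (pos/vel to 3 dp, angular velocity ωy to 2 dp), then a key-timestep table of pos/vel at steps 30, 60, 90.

State at t = 0.5263 s:
  obj    pos=(+0.431,-0.075) vel=(+1.312,-0.538) ωy=+21.48

Key-timestep trajectory:
   step    t(s)  obj.x    obj.z    obj.vx   obj.vz 
     30  0.1316   +0.108  +0.057  +0.328  -0.135
     60  0.2632   +0.172  +0.031  +0.656  -0.269
     90  0.3947   +0.280  -0.013  +0.984  -0.404


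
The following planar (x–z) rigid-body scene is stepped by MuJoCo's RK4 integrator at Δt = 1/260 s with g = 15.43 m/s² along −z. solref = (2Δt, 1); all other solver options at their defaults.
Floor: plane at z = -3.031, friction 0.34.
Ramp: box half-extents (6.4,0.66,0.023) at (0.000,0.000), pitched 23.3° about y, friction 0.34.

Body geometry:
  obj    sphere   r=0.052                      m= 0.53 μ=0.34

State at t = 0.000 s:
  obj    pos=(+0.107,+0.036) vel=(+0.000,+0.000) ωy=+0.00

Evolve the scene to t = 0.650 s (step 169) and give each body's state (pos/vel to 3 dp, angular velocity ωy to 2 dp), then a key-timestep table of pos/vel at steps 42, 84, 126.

State at t = 0.650 s:
  obj    pos=(+0.953,-0.329) vel=(+2.603,-1.121) ωy=+54.48

Key-timestep trajectory:
   step    t(s)  obj.x    obj.z    obj.vx   obj.vz 
     42  0.1615   +0.159  +0.013  +0.647  -0.279
     84  0.3231   +0.316  -0.054  +1.294  -0.557
    126  0.4846   +0.577  -0.167  +1.940  -0.836


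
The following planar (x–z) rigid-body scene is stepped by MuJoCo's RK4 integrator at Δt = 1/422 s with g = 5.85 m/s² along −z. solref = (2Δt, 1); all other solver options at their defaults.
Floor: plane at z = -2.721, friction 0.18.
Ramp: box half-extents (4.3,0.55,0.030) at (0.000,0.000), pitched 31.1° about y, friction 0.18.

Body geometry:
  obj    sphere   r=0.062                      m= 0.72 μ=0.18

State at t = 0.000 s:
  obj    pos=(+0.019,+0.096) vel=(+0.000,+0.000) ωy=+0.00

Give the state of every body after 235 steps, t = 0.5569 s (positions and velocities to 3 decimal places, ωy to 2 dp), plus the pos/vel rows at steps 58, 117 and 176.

State at t = 0.5569 s:
  obj    pos=(+0.306,-0.077) vel=(+1.029,-0.621) ωy=+19.38

Key-timestep trajectory:
   step    t(s)  obj.x    obj.z    obj.vx   obj.vz 
     58  0.1374   +0.036  +0.085  +0.254  -0.153
    117  0.2773   +0.090  +0.053  +0.513  -0.309
    176  0.4171   +0.180  -0.001  +0.771  -0.465


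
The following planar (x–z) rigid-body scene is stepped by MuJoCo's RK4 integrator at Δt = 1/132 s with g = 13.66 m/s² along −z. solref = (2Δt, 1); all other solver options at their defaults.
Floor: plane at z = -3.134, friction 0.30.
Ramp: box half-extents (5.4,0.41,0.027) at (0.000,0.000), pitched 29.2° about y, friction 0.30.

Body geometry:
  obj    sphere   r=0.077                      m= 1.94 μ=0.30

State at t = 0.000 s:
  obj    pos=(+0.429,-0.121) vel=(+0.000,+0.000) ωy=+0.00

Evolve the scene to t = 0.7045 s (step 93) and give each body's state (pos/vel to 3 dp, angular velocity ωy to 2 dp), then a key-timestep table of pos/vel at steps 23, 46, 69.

State at t = 0.7045 s:
  obj    pos=(+1.461,-0.697) vel=(+2.928,-1.636) ωy=+43.54

Key-timestep trajectory:
   step    t(s)  obj.x    obj.z    obj.vx   obj.vz 
     23  0.1742   +0.492  -0.156  +0.724  -0.405
     46  0.3485   +0.682  -0.262  +1.448  -0.809
     69  0.5227   +0.997  -0.438  +2.172  -1.214


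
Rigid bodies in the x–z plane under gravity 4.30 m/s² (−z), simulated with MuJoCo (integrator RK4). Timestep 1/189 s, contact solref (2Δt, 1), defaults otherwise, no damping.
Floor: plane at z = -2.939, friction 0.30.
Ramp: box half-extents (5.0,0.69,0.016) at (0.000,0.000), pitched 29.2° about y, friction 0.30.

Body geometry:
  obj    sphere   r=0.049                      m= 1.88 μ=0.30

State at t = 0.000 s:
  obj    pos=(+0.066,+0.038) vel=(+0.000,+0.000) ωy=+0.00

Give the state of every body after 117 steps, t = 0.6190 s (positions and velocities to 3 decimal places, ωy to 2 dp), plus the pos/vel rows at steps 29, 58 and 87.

State at t = 0.6190 s:
  obj    pos=(+0.317,-0.102) vel=(+0.810,-0.453) ωy=+18.92

Key-timestep trajectory:
   step    t(s)  obj.x    obj.z    obj.vx   obj.vz 
     29  0.1534   +0.081  +0.029  +0.201  -0.112
     58  0.3069   +0.128  +0.003  +0.401  -0.224
     87  0.4603   +0.205  -0.040  +0.602  -0.337


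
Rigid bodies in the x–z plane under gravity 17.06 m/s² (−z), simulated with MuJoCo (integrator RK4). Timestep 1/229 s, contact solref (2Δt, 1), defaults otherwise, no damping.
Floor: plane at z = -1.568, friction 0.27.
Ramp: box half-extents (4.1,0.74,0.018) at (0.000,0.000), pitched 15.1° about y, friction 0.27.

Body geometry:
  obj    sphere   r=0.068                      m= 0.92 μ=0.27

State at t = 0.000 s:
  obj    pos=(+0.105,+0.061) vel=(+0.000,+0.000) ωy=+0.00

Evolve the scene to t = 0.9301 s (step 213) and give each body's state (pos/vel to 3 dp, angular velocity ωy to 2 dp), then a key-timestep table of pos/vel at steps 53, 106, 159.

State at t = 0.9301 s:
  obj    pos=(+1.431,-0.297) vel=(+2.851,-0.769) ωy=+43.41

Key-timestep trajectory:
   step    t(s)  obj.x    obj.z    obj.vx   obj.vz 
     53  0.2314   +0.187  +0.039  +0.709  -0.191
    106  0.4629   +0.433  -0.028  +1.419  -0.383
    159  0.6943   +0.844  -0.139  +2.128  -0.574


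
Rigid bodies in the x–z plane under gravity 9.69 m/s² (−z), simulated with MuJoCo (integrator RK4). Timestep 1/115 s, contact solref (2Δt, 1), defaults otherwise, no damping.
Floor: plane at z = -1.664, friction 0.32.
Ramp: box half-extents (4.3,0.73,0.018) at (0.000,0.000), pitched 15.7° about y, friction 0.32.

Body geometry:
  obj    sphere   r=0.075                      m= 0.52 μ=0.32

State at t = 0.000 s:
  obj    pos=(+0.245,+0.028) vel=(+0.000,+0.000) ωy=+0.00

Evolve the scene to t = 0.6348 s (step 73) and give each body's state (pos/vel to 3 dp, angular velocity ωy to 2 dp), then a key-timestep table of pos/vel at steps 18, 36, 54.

State at t = 0.6348 s:
  obj    pos=(+0.608,-0.074) vel=(+1.145,-0.322) ωy=+15.84

Key-timestep trajectory:
   step    t(s)  obj.x    obj.z    obj.vx   obj.vz 
     18  0.1565   +0.267  +0.022  +0.282  -0.079
     36  0.3130   +0.333  +0.003  +0.565  -0.159
     54  0.4696   +0.444  -0.028  +0.847  -0.238


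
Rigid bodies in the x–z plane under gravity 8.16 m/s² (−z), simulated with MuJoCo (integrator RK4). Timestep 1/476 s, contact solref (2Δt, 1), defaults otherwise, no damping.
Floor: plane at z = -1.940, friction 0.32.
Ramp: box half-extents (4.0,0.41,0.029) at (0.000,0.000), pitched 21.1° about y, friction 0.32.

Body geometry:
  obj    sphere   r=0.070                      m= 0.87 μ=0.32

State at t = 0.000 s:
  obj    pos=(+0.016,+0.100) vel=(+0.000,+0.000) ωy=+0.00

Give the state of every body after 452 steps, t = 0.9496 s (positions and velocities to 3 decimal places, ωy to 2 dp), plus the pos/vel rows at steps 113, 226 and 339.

State at t = 0.9496 s:
  obj    pos=(+0.899,-0.241) vel=(+1.859,-0.717) ωy=+28.46

Key-timestep trajectory:
   step    t(s)  obj.x    obj.z    obj.vx   obj.vz 
    113  0.2374   +0.071  +0.079  +0.465  -0.179
    226  0.4748   +0.237  +0.015  +0.929  -0.359
    339  0.7122   +0.512  -0.092  +1.394  -0.538


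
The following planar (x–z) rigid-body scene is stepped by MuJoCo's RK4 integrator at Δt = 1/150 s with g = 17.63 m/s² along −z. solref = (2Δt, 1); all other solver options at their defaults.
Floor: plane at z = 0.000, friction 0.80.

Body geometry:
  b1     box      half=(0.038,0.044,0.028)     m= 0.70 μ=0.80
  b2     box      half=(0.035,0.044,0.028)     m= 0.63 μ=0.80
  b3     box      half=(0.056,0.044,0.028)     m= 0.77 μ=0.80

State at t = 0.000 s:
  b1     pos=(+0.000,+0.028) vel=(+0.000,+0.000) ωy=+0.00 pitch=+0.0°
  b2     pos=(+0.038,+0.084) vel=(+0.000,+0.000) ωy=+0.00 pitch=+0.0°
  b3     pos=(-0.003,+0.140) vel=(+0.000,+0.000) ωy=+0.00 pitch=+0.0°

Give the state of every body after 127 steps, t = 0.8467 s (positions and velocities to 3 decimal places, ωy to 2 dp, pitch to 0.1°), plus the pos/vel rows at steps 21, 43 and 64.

State at t = 0.8467 s:
  b1     pos=(+0.000,+0.028) vel=(+0.000,+0.000) ωy=+0.00 pitch=+0.0°
  b2     pos=(+0.073,+0.035) vel=(+0.000,+0.000) ωy=+0.00 pitch=+90.0°
  b3     pos=(-0.127,+0.028) vel=(+0.000,+0.000) ωy=+0.00 pitch=+180.0°

Key-timestep trajectory:
   step    t(s)  b1.x    b1.z    b1.vx   b1.vz   b2.x    b2.z    b2.vx   b2.vz   b3.x    b3.z    b3.vx   b3.vz 
     21  0.1400   +0.000  +0.028  +0.000  +0.000   +0.038  +0.084  +0.003  +0.001   -0.020  +0.129  -0.250  -0.327
     43  0.2867   +0.000  +0.028  +0.000  +0.001   +0.041  +0.084  +0.059  -0.006   -0.086  +0.091  -0.607  -0.718
     64  0.4267   +0.000  +0.028  +0.000  +0.000   +0.069  +0.056  +0.303  -0.857   -0.127  +0.028  +0.007  +0.017


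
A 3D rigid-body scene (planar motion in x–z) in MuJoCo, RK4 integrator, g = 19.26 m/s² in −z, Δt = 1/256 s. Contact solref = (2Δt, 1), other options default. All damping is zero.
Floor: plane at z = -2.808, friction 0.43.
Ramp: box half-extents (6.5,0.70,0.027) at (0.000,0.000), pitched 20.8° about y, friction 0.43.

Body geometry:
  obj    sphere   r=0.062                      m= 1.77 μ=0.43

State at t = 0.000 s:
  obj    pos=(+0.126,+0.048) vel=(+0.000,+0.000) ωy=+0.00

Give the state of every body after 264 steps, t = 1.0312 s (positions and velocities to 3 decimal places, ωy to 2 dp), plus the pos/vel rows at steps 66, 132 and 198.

State at t = 1.0312 s:
  obj    pos=(+2.554,-0.875) vel=(+4.709,-1.789) ωy=+81.25

Key-timestep trajectory:
   step    t(s)  obj.x    obj.z    obj.vx   obj.vz 
     66  0.2578   +0.278  -0.010  +1.177  -0.447
    132  0.5156   +0.733  -0.183  +2.355  -0.894
    198  0.7734   +1.492  -0.472  +3.532  -1.342


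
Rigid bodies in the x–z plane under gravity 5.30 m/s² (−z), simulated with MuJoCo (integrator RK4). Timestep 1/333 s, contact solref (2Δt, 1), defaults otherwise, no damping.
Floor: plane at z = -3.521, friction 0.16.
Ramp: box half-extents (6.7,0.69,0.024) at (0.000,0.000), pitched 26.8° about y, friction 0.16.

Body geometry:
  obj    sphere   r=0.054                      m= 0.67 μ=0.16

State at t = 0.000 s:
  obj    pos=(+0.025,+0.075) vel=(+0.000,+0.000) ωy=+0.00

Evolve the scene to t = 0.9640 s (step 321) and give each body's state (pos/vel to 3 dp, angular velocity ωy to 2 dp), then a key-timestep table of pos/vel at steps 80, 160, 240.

State at t = 0.9640 s:
  obj    pos=(+0.733,-0.283) vel=(+1.469,-0.742) ωy=+30.46

Key-timestep trajectory:
   step    t(s)  obj.x    obj.z    obj.vx   obj.vz 
     80  0.2402   +0.069  +0.053  +0.366  -0.185
    160  0.4805   +0.201  -0.014  +0.732  -0.370
    240  0.7207   +0.421  -0.125  +1.098  -0.555


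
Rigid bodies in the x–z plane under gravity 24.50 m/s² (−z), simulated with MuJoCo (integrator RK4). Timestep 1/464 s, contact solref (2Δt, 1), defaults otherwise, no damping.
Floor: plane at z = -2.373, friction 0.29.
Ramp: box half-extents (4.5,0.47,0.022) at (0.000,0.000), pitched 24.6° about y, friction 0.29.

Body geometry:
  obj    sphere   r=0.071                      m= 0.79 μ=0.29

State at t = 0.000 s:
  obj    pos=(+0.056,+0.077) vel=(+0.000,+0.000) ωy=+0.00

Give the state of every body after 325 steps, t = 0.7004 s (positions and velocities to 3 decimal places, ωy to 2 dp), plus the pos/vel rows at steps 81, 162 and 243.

State at t = 0.7004 s:
  obj    pos=(+1.681,-0.667) vel=(+4.640,-2.124) ωy=+71.86

Key-timestep trajectory:
   step    t(s)  obj.x    obj.z    obj.vx   obj.vz 
     81  0.1746   +0.157  +0.030  +1.156  -0.529
    162  0.3491   +0.460  -0.108  +2.313  -1.059
    243  0.5237   +0.964  -0.339  +3.469  -1.588


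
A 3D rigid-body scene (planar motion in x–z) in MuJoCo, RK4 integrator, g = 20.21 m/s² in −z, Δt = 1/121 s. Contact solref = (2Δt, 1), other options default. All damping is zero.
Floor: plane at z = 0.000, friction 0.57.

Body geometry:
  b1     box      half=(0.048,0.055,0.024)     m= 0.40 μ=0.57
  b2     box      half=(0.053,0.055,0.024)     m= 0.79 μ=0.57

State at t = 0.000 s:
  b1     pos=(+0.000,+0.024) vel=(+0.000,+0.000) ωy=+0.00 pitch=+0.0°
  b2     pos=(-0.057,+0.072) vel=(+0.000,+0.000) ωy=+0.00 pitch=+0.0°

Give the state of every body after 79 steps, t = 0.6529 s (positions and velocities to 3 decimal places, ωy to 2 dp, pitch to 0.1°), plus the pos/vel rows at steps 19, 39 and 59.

State at t = 0.6529 s:
  b1     pos=(+0.000,+0.024) vel=(+0.000,+0.000) ωy=+0.00 pitch=+0.0°
  b2     pos=(-0.110,+0.053) vel=(+0.001,+0.001) ωy=+0.01 pitch=-90.0°

Key-timestep trajectory:
   step    t(s)  b1.x    b1.z    b1.vx   b1.vz   b2.x    b2.z    b2.vx   b2.vz 
     19  0.1570   +0.000  +0.024  +0.000  +0.000   -0.083  +0.056  -0.220  +0.084
     39  0.3223   +0.000  +0.024  +0.000  +0.000   -0.121  +0.056  -0.020  +0.013
     59  0.4876   +0.000  +0.024  +0.000  +0.000   -0.110  +0.053  -0.189  -0.059


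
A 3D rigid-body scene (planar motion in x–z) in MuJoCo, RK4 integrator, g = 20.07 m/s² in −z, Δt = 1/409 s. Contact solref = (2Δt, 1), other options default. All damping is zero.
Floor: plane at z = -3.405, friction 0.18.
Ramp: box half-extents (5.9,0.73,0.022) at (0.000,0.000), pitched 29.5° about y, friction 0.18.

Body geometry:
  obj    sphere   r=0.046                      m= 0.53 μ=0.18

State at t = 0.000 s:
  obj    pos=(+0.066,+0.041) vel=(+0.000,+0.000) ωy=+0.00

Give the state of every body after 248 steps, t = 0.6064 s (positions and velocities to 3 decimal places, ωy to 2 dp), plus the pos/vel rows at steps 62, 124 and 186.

State at t = 0.6064 s:
  obj    pos=(+1.196,-0.598) vel=(+3.726,-2.108) ωy=+93.03

Key-timestep trajectory:
   step    t(s)  obj.x    obj.z    obj.vx   obj.vz 
     62  0.1516   +0.137  +0.001  +0.932  -0.527
    124  0.3032   +0.348  -0.119  +1.863  -1.054
    186  0.4548   +0.701  -0.319  +2.794  -1.581


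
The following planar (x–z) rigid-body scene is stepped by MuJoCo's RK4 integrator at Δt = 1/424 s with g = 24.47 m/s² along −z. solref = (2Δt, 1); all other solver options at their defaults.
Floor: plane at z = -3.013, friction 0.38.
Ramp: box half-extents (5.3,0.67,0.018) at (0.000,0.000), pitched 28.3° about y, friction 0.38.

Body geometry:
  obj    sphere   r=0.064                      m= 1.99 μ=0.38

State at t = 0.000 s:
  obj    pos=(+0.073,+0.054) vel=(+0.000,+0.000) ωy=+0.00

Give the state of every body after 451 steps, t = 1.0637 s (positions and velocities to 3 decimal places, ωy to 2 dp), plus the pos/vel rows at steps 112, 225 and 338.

State at t = 1.0637 s:
  obj    pos=(+4.200,-2.169) vel=(+7.761,-4.179) ωy=+137.71

Key-timestep trajectory:
   step    t(s)  obj.x    obj.z    obj.vx   obj.vz 
    112  0.2642   +0.328  -0.083  +1.927  -1.038
    225  0.5307   +1.100  -0.499  +3.872  -2.085
    338  0.7972   +2.391  -1.194  +5.816  -3.132


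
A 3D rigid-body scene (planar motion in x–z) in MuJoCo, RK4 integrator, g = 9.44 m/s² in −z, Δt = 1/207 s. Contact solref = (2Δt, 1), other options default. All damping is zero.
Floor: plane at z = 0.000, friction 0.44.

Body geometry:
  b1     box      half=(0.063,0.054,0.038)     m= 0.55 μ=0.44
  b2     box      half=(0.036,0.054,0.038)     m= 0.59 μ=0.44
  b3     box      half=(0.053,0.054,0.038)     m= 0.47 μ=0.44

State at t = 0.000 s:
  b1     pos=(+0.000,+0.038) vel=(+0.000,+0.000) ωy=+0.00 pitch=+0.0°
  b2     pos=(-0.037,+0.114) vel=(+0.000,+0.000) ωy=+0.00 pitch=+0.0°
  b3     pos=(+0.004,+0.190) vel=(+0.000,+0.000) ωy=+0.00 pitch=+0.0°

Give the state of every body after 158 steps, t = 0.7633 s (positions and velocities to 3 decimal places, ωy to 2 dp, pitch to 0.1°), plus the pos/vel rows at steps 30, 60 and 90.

State at t = 0.7633 s:
  b1     pos=(+0.000,+0.038) vel=(+0.000,+0.000) ωy=+0.00 pitch=+0.0°
  b2     pos=(-0.037,+0.114) vel=(+0.000,+0.000) ωy=+0.00 pitch=+0.0°
  b3     pos=(+0.148,+0.038) vel=(+0.000,+0.000) ωy=+0.00 pitch=+180.0°

Key-timestep trajectory:
   step    t(s)  b1.x    b1.z    b1.vx   b1.vz   b2.x    b2.z    b2.vx   b2.vz   b3.x    b3.z    b3.vx   b3.vz 
     30  0.1449   +0.000  +0.038  +0.000  +0.000   -0.037  +0.114  +0.000  +0.000   +0.012  +0.188  +0.128  -0.043
     60  0.2899   +0.000  +0.038  +0.000  +0.000   -0.037  +0.114  +0.000  +0.000   +0.044  +0.146  +0.266  -0.786
     90  0.4348   +0.000  +0.038  +0.000  +0.000   -0.037  +0.114  +0.000  +0.000   +0.118  +0.094  +0.550  -0.793
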